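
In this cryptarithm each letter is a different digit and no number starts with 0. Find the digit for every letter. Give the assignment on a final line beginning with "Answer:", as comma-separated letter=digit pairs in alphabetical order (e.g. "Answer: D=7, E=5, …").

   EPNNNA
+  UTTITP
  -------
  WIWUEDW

Step 1. [col 1: A + P ≡ W (mod 10)] no forcing yet in column 1 (carry-in 0); P=2 is free and consistent — try it, so P=2.
Step 2. [col 1: A + P ≡ W (mod 10)] several values work for W in column 1 (A + P ≡ W (mod 10), carry-in 0); try W=1, so W=1.
Step 3. [col 1: A + P ≡ W (mod 10)] in column 1 we have A+P≡W with carry-in 0; given P=2, W=1 and digits 1,2 already taken and all letters distinct, that pins A to 9. So A=9.
Step 4. [col 2: N + T ≡ D (mod 10)] D=4 is one option consistent with column 2 (N + T ≡ D (mod 10), carry-in 1) — take it, so D=4.
Step 5. [col 2: N + T ≡ D (mod 10)] several values work for N in column 2 (N + T ≡ D (mod 10), carry-in 1); try N=5, so N=5.
Step 6. [col 2: N + T ≡ D (mod 10)] column 2 reads N+T+carry(1)=D with N=5, D=4; with digits 1,2,4,5,9 already taken and all letters distinct, the only value for T is 8 ⇒ T=8.
Step 7. [col 3: N + I ≡ E (mod 10)] I=0 is one option consistent with column 3 (N + I ≡ E (mod 10), carry-in 1) — take it, so I=0.
Step 8. [col 3: N + I ≡ E (mod 10)] column 3 reads N+I+carry(1)=E with N=5, I=0; with digits 0,1,2,4,5,8,9 already taken and all letters distinct, the only value for E is 6, so E=6.
Step 9. [col 4: N + T ≡ U (mod 10)] column 4: given N=5, T=8, carry-in 0, and digits 0,1,2,4,5,6,8,9 already taken and all letters distinct, N+T≡U (mod 10) forces U=3, so U=3.

Answer: A=9, D=4, E=6, I=0, N=5, P=2, T=8, U=3, W=1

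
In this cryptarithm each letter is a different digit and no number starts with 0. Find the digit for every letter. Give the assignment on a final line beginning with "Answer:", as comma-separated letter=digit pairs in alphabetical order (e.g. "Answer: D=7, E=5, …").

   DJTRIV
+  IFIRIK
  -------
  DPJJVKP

Step 1. [col 1: V + K ≡ P (mod 10)] several values work for K in column 1 (V + K ≡ P (mod 10), carry-in 0); try K=7. So K=7.
Step 2. [D] D is the leading digit of a 7-digit sum of two 6-digit numbers; the final carry is exactly 1. So D=1.
Step 3. [col 1: V + K ≡ P (mod 10)] no forcing yet in column 1 (carry-in 0); V=3 is free and consistent — try it ⇒ V=3.
Step 4. [col 1: V + K ≡ P (mod 10)] from column 1 (V=3, K=7, carry-in 0, digits 1,3,7 already taken and all letters distinct): P must equal 0 ⇒ P=0.
Step 5. [col 2: I + I ≡ K (mod 10)] from column 2 (K=7, carry-in 1, digits 0,1,3,7 already taken and all letters distinct): I must equal 8. So I=8.
Step 6. [col 3: R + R ≡ V (mod 10)] column 3 reads R+R+carry(1)=V with V=3; with digits 0,1,3,7,8 already taken and all letters distinct, the only value for R is 6 ⇒ R=6.
Step 7. [col 4: T + I ≡ J (mod 10)] column 4 reads T+I+carry(1)=J with I=8; with digits 0,1,3,6,7,8 already taken and all letters distinct, the only value for J is 4. So J=4.
Step 8. [col 4: T + I ≡ J (mod 10)] in column 4 we have T+I≡J with carry-in 1; given I=8, J=4 and digits 0,1,3,4,6,7,8 already taken and all letters distinct, that pins T to 5. So T=5.
Step 9. [col 5: J + F ≡ J (mod 10)] in column 5 we have J+F≡J with carry-in 1; given J=4 and digits 0,1,3,4,5,6,7,8 already taken and all letters distinct, that pins F to 9. So F=9.

Answer: D=1, F=9, I=8, J=4, K=7, P=0, R=6, T=5, V=3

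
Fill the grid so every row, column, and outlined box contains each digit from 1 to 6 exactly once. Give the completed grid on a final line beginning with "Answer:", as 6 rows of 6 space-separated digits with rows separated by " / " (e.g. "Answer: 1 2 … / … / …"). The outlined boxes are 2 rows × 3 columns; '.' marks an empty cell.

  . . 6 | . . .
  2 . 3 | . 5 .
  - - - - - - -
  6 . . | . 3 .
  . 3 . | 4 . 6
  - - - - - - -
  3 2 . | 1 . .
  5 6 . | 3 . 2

Step 1. [r4c1∈{1}] r4c1's peers cover all but 1 ⇒ r4c1=1.
Step 2. [r1c5∈{1,2,4}] 1 has one home in col 5: r1c5. So r1c5=1.
Step 3. [r3c4∈{2,5}] 5 has one home in col 4: r3c4. So r3c4=5.
Step 4. [r5c3∈{4}] only 4 remains possible at r5c3. So r5c3=4.
Step 5. [r1c1∈{4}] nothing but 4 survives at r1c1 ⇒ r1c1=4.
Step 6. [r4c5∈{2}] nothing but 2 survives at r4c5 ⇒ r4c5=2.
Step 7. [r5c5∈{6}] r5c5 is down to just 6 ⇒ r5c5=6.
Step 8. [r3c6∈{1}] r3c6 has the single candidate 1, so r3c6=1.
Step 9. [r6c5∈{4}] nothing but 4 survives at r6c5. So r6c5=4.
Step 10. [r5c6∈{5}] r5c6 has the single candidate 5 ⇒ r5c6=5.
Step 11. [r1c6∈{3}] r1c6's peers cover all but 3 ⇒ r1c6=3.
Step 12. [r4c3∈{5}] r4c3's peers cover all but 5. So r4c3=5.
Step 13. [r2c2∈{1}] r2c2's peers cover all but 1 ⇒ r2c2=1.
Step 14. [r2c6∈{4}] nothing but 4 survives at r2c6 ⇒ r2c6=4.
Step 15. [r6c3∈{1}] r6c3 has the single candidate 1, so r6c3=1.
Step 16. [r1c4∈{2}] r1c4 has the single candidate 2, so r1c4=2.
Step 17. [r3c3∈{2}] r3c3's peers cover all but 2, so r3c3=2.
Step 18. [r3c2∈{4}] r3c2 has the single candidate 4, so r3c2=4.
Step 19. [r1c2∈{5}] nothing but 5 survives at r1c2, so r1c2=5.
Step 20. [r2c4∈{6}] r2c4's peers cover all but 6 ⇒ r2c4=6.

Answer: 4 5 6 2 1 3 / 2 1 3 6 5 4 / 6 4 2 5 3 1 / 1 3 5 4 2 6 / 3 2 4 1 6 5 / 5 6 1 3 4 2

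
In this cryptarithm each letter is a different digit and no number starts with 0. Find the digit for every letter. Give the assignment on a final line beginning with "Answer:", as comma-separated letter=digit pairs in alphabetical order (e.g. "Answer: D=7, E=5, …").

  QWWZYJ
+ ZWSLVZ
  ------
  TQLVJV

Step 1. [col 1: J + Z ≡ V (mod 10)] Z=6 is one option consistent with column 1 (J + Z ≡ V (mod 10), carry-in 0) — take it ⇒ Z=6.
Step 2. [col 1: J + Z ≡ V (mod 10)] no forcing yet in column 1 (carry-in 0); V=9 is free and consistent — try it, so V=9.
Step 3. [col 1: J + Z ≡ V (mod 10)] column 1: given Z=6, V=9, carry-in 0, and digits 6,9 already taken and all letters distinct, J+Z≡V (mod 10) forces J=3 ⇒ J=3.
Step 4. [col 2: Y + V ≡ J (mod 10)] column 2 reads Y+V+carry(0)=J with V=9, J=3; with digits 3,6,9 already taken and all letters distinct, the only value for Y is 4 ⇒ Y=4.
Step 5. [col 3: Z + L ≡ V (mod 10)] in column 3 we have Z+L≡V with carry-in 1; given Z=6, V=9 and digits 3,4,6,9 already taken and all letters distinct, that pins L to 2. So L=2.
Step 6. [col 4: W + S ≡ L (mod 10)] W=5 is one option consistent with column 4 (W + S ≡ L (mod 10), carry-in 0) — take it, so W=5.
Step 7. [col 4: W + S ≡ L (mod 10)] in column 4 we have W+S≡L with carry-in 0; given W=5, L=2 and digits 2,3,4,5,6,9 already taken and all letters distinct, that pins S to 7, so S=7.
Step 8. [col 5: W + W ≡ Q (mod 10)] in column 5 we have W+W≡Q with carry-in 1; given W=5 and digits 2,3,4,5,6,7,9 already taken and all letters distinct, that pins Q to 1, so Q=1.
Step 9. [col 6: Q + Z ≡ T (mod 10)] column 6 reads Q+Z+carry(1)=T with Q=1, Z=6; with digits 1,2,3,4,5,6,7,9 already taken and all letters distinct, the only value for T is 8, so T=8.

Answer: J=3, L=2, Q=1, S=7, T=8, V=9, W=5, Y=4, Z=6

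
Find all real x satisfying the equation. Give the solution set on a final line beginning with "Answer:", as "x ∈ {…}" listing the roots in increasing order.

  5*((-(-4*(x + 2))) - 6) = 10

Step 1. [5*((-(-4*(x + 2))) - 6) = 10] 5·(inner) — divide through by 5, so div: (-(-4*(x + 2))) - 6 = 2.
Step 2. [(-(-4*(x + 2))) - 6 = 2] add 6: x sits inside (… - 6), so sub: -(-4*(x + 2)) = 8.
Step 3. [-(-4*(x + 2)) = 8] LHS negated; negate both sides. So neg: -4*(x + 2) = -8.
Step 4. [-4*(x + 2) = -8] leading coefficient -4: divide by -4, so div: x + 2 = 2.
Step 5. [x + 2 = 2] +2 is outermost — subtract 2 both sides. So sub: x = 0.

Answer: x ∈ {0}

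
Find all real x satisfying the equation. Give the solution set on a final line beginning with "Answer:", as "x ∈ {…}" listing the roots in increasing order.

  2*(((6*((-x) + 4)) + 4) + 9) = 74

Step 1. [2*(((6*((-x) + 4)) + 4) + 9) = 74] 2·(inner) — divide through by 2, so div: ((6*((-x) + 4)) + 4) + 9 = 37.
Step 2. [((6*((-x) + 4)) + 4) + 9 = 37] the outer +9 inverts by subtracting 9, so sub: (6*((-x) + 4)) + 4 = 28.
Step 3. [(6*((-x) + 4)) + 4 = 28] subtract 4: x sits inside (… + 4). So sub: 6*((-x) + 4) = 24.
Step 4. [6*((-x) + 4) = 24] leading coefficient 6: divide by 6 ⇒ div: (-x) + 4 = 4.
Step 5. [(-x) + 4 = 4] the outer +4 inverts by subtracting 4 ⇒ sub: -x = 0.
Step 6. [-x = 0] leading − — multiply by −1 ⇒ neg: x = 0.

Answer: x ∈ {0}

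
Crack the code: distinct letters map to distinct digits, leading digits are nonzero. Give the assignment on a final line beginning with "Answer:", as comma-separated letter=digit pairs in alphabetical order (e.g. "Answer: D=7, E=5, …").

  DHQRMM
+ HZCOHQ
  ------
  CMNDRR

Step 1. [col 1: M + Q ≡ R (mod 10)] several values work for R in column 1 (M + Q ≡ R (mod 10), carry-in 0); try R=0. So R=0.
Step 2. [col 1: M + Q ≡ R (mod 10)] column 1 (M + Q ≡ R (mod 10), carry-in 0) doesn't pin M yet; pick M=7 and continue, so M=7.
Step 3. [col 1: M + Q ≡ R (mod 10)] in column 1 we have M+Q≡R with carry-in 0; given M=7, R=0 and digits 0,7 already taken and all letters distinct, that pins Q to 3 ⇒ Q=3.
Step 4. [col 2: M + H ≡ R (mod 10)] column 2 reads M+H+carry(1)=R with M=7, R=0; with digits 0,3,7 already taken and all letters distinct, the only value for H is 2 ⇒ H=2.
Step 5. [col 3: R + O ≡ D (mod 10)] no forcing yet in column 3 (carry-in 1); O=5 is free and consistent — try it, so O=5.
Step 6. [col 3: R + O ≡ D (mod 10)] column 3 reads R+O+carry(1)=D with R=0, O=5; with digits 0,2,3,5,7 already taken and all letters distinct, the only value for D is 6 ⇒ D=6.
Step 7. [col 4: Q + C ≡ N (mod 10)] N=1 is one option consistent with column 4 (Q + C ≡ N (mod 10), carry-in 0) — take it. So N=1.
Step 8. [col 4: Q + C ≡ N (mod 10)] column 4: given Q=3, N=1, carry-in 0, and digits 0,1,2,3,5,6,7 already taken and all letters distinct, Q+C≡N (mod 10) forces C=8 ⇒ C=8.
Step 9. [col 5: H + Z ≡ M (mod 10)] column 5: given H=2, M=7, carry-in 1, and digits 0,1,2,3,5,6,7,8 already taken and all letters distinct, H+Z≡M (mod 10) forces Z=4 ⇒ Z=4.

Answer: C=8, D=6, H=2, M=7, N=1, O=5, Q=3, R=0, Z=4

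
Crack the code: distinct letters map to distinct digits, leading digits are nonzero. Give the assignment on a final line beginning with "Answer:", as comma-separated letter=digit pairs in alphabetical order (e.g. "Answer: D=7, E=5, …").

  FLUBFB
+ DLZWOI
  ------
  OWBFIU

Step 1. [col 1: B + I ≡ U (mod 10)] no forcing yet in column 1 (carry-in 0); I=9 is free and consistent — try it. So I=9.
Step 2. [col 1: B + I ≡ U (mod 10)] column 1 (B + I ≡ U (mod 10), carry-in 0) doesn't pin B yet; pick B=3 and continue, so B=3.
Step 3. [col 1: B + I ≡ U (mod 10)] from column 1 (B=3, I=9, carry-in 0, digits 3,9 already taken and all letters distinct): U must equal 2. So U=2.
Step 4. [col 2: F + O ≡ I (mod 10)] no forcing yet in column 2 (carry-in 1); O=7 is free and consistent — try it. So O=7.
Step 5. [col 2: F + O ≡ I (mod 10)] in column 2 we have F+O≡I with carry-in 1; given O=7, I=9 and digits 2,3,7,9 already taken and all letters distinct, that pins F to 1 ⇒ F=1.
Step 6. [col 3: B + W ≡ F (mod 10)] column 3 reads B+W+carry(0)=F with B=3, F=1; with digits 1,2,3,7,9 already taken and all letters distinct, the only value for W is 8, so W=8.
Step 7. [col 4: U + Z ≡ B (mod 10)] in column 4 we have U+Z≡B with carry-in 1; given U=2, B=3 and digits 1,2,3,7,8,9 already taken and all letters distinct, that pins Z to 0 ⇒ Z=0.
Step 8. [col 5: L + L ≡ W (mod 10)] from column 5 (W=8, carry-in 0, digits 0,1,2,3,7,8,9 already taken and all letters distinct): L must equal 4. So L=4.
Step 9. [col 6: F + D ≡ O (mod 10)] column 6: given F=1, O=7, carry-in 0, and digits 0,1,2,3,4,7,8,9 already taken and all letters distinct, F+D≡O (mod 10) forces D=6 ⇒ D=6.

Answer: B=3, D=6, F=1, I=9, L=4, O=7, U=2, W=8, Z=0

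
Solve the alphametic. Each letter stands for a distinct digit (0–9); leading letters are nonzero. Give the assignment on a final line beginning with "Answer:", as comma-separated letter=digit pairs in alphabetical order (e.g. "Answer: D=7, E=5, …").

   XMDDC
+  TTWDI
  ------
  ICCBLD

Step 1. [col 1: C + I ≡ D (mod 10)] column 1 (C + I ≡ D (mod 10), carry-in 0) doesn't pin C yet; pick C=4 and continue, so C=4.
Step 2. [col 1: C + I ≡ D (mod 10)] column 1 (C + I ≡ D (mod 10), carry-in 0) doesn't pin D yet; pick D=5 and continue ⇒ D=5.
Step 3. [col 1: C + I ≡ D (mod 10)] column 1 reads C+I+carry(0)=D with C=4, D=5; with digits 4,5 already taken and all letters distinct, the only value for I is 1, so I=1.
Step 4. [col 2: D + D ≡ L (mod 10)] column 2: given D=5, carry-in 0, and digits 1,4,5 already taken and all letters distinct, D+D≡L (mod 10) forces L=0, so L=0.
Step 5. [col 3: D + W ≡ B (mod 10)] no forcing yet in column 3 (carry-in 1); W=3 is free and consistent — try it. So W=3.
Step 6. [col 3: D + W ≡ B (mod 10)] from column 3 (D=5, W=3, carry-in 1, digits 0,1,3,4,5 already taken and all letters distinct): B must equal 9, so B=9.
Step 7. [col 4: M + T ≡ C (mod 10)] column 4 (M + T ≡ C (mod 10), carry-in 0) doesn't pin T yet; pick T=6 and continue. So T=6.
Step 8. [col 4: M + T ≡ C (mod 10)] column 4 reads M+T+carry(0)=C with T=6, C=4; with digits 0,1,3,4,5,6,9 already taken and all letters distinct, the only value for M is 8, so M=8.
Step 9. [col 5: X + T ≡ C (mod 10)] in column 5 we have X+T≡C with carry-in 1; given T=6, C=4 and digits 0,1,3,4,5,6,8,9 already taken and all letters distinct, that pins X to 7 ⇒ X=7.

Answer: B=9, C=4, D=5, I=1, L=0, M=8, T=6, W=3, X=7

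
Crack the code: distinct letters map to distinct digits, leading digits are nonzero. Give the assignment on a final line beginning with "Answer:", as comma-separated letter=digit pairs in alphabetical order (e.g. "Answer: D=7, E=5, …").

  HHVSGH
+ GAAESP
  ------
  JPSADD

Step 1. [col 1: H + P ≡ D (mod 10)] P=4 is one option consistent with column 1 (H + P ≡ D (mod 10), carry-in 0) — take it. So P=4.
Step 2. [col 1: H + P ≡ D (mod 10)] no forcing yet in column 1 (carry-in 0); H=3 is free and consistent — try it, so H=3.
Step 3. [col 1: H + P ≡ D (mod 10)] column 1: given H=3, P=4, carry-in 0, and digits 3,4 already taken and all letters distinct, H+P≡D (mod 10) forces D=7, so D=7.
Step 4. [col 2: G + S ≡ D (mod 10)] S=2 is one option consistent with column 2 (G + S ≡ D (mod 10), carry-in 0) — take it, so S=2.
Step 5. [col 2: G + S ≡ D (mod 10)] column 2 reads G+S+carry(0)=D with S=2, D=7; with digits 2,3,4,7 already taken and all letters distinct, the only value for G is 5, so G=5.
Step 6. [col 3: S + E ≡ A (mod 10)] column 3 (S + E ≡ A (mod 10), carry-in 0) doesn't pin E yet; pick E=9 and continue ⇒ E=9.
Step 7. [col 3: S + E ≡ A (mod 10)] in column 3 we have S+E≡A with carry-in 0; given S=2, E=9 and digits 2,3,4,5,7,9 already taken and all letters distinct, that pins A to 1, so A=1.
Step 8. [col 4: V + A ≡ S (mod 10)] from column 4 (A=1, S=2, carry-in 1, digits 1,2,3,4,5,7,9 already taken and all letters distinct): V must equal 0, so V=0.
Step 9. [col 6: H + G ≡ J (mod 10)] from column 6 (H=3, G=5, carry-in 0, digits 0,1,2,3,4,5,7,9 already taken and all letters distinct): J must equal 8, so J=8.

Answer: A=1, D=7, E=9, G=5, H=3, J=8, P=4, S=2, V=0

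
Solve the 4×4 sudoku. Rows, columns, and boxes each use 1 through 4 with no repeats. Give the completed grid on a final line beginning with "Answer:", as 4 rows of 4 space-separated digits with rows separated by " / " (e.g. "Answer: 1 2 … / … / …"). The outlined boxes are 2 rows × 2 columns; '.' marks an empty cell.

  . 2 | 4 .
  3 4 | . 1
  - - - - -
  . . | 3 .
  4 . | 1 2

Step 1. [r3c2∈{1}] r3c2 is down to just 1, so r3c2=1.
Step 2. [r1c4∈{3}] r1c4 has the single candidate 3, so r1c4=3.
Step 3. [r3c4∈{4}] r3c4 has the single candidate 4, so r3c4=4.
Step 4. [r3c1∈{2}] nothing but 2 survives at r3c1, so r3c1=2.
Step 5. [r1c1∈{1}] only 1 remains possible at r1c1, so r1c1=1.
Step 6. [r4c2∈{3}] only 3 remains possible at r4c2, so r4c2=3.
Step 7. [r2c3∈{2}] r2c3 has the single candidate 2 ⇒ r2c3=2.

Answer: 1 2 4 3 / 3 4 2 1 / 2 1 3 4 / 4 3 1 2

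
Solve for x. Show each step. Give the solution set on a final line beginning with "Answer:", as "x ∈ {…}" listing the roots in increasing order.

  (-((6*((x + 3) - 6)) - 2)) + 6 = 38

Step 1. [(-((6*((x + 3) - 6)) - 2)) + 6 = 38] 6 comes off first (subtract 6), so sub: -((6*((x + 3) - 6)) - 2) = 32.
Step 2. [-((6*((x + 3) - 6)) - 2) = 32] leading − — multiply by −1. So neg: (6*((x + 3) - 6)) - 2 = -32.
Step 3. [(6*((x + 3) - 6)) - 2 = -32] peel the -2: add 2 from each side ⇒ sub: 6*((x + 3) - 6) = -30.
Step 4. [6*((x + 3) - 6) = -30] 6·(inner) — divide through by 6, so div: (x + 3) - 6 = -5.
Step 5. [(x + 3) - 6 = -5] peel the -6: add 6 from each side. So sub: x + 3 = 1.
Step 6. [x + 3 = 1] subtract 3: x sits inside (… + 3) ⇒ sub: x = -2.

Answer: x ∈ {-2}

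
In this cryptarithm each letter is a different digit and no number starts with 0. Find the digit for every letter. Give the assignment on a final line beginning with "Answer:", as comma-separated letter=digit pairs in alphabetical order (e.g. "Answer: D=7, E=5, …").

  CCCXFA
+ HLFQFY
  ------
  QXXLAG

Step 1. [col 1: A + Y ≡ G (mod 10)] G=0 is one option consistent with column 1 (A + Y ≡ G (mod 10), carry-in 0) — take it. So G=0.
Step 2. [col 1: A + Y ≡ G (mod 10)] Y=1 is one option consistent with column 1 (A + Y ≡ G (mod 10), carry-in 0) — take it ⇒ Y=1.
Step 3. [col 1: A + Y ≡ G (mod 10)] column 1 reads A+Y+carry(0)=G with Y=1, G=0; with digits 0,1 already taken and all letters distinct, the only value for A is 9, so A=9.
Step 4. [col 2: F + F ≡ A (mod 10)] in column 2 we have F+F≡A with carry-in 1; given A=9 and digits 0,1,9 already taken and all letters distinct, that pins F to 4, so F=4.
Step 5. [col 3: X + Q ≡ L (mod 10)] column 3 (X + Q ≡ L (mod 10), carry-in 0) doesn't pin X yet; pick X=7 and continue ⇒ X=7.
Step 6. [col 3: X + Q ≡ L (mod 10)] L=5 is one option consistent with column 3 (X + Q ≡ L (mod 10), carry-in 0) — take it. So L=5.
Step 7. [col 3: X + Q ≡ L (mod 10)] from column 3 (X=7, L=5, carry-in 0, digits 0,1,4,5,7,9 already taken and all letters distinct): Q must equal 8. So Q=8.
Step 8. [col 4: C + F ≡ X (mod 10)] in column 4 we have C+F≡X with carry-in 1; given F=4, X=7 and digits 0,1,4,5,7,8,9 already taken and all letters distinct, that pins C to 2 ⇒ C=2.
Step 9. [col 6: C + H ≡ Q (mod 10)] column 6 reads C+H+carry(0)=Q with C=2, Q=8; with digits 0,1,2,4,5,7,8,9 already taken and all letters distinct, the only value for H is 6 ⇒ H=6.

Answer: A=9, C=2, F=4, G=0, H=6, L=5, Q=8, X=7, Y=1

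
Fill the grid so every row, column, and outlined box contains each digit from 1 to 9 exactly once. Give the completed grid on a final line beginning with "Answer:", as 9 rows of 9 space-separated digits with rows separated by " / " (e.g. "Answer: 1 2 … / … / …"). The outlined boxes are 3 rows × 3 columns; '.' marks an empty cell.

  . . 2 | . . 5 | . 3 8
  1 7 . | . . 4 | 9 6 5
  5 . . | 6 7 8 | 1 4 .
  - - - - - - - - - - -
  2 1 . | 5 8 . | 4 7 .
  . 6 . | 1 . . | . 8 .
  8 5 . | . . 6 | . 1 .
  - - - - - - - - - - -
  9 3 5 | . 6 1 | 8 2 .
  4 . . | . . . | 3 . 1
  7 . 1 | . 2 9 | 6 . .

Step 1. [r5c1∈{3}] r5c1 is down to just 3. So r5c1=3.
Step 2. [r4c3∈{9}] nothing but 9 survives at r4c3. So r4c3=9.
Step 3. [r6c7∈{2}] r6c7 is down to just 2, so r6c7=2.
Step 4. [r9c4∈{3,4,8}] r9c4 is the only open cell in row 9 admitting 3 ⇒ r9c4=3.
Step 5. [r8c6∈{7}] r8c6's peers cover all but 7. So r8c6=7.
Step 6. [r6c4∈{4,7,9}] across col 4, 7 lands solely at r6c4. So r6c4=7.
Step 7. [r1c4∈{9}] r1c4's peers cover all but 9 ⇒ r1c4=9.
Step 8. [r2c3∈{3,8}] in row 2, 8 fits only at r2c3, so r2c3=8.
Step 9. [r4c6∈{3}] r4c6's peers cover all but 3. So r4c6=3.
Step 10. [r6c3∈{4}] r6c3's peers cover all but 4. So r6c3=4.
Step 11. [r6c5∈{9}] r6c5 has the single candidate 9. So r6c5=9.
Step 12. [r8c8∈{5,9}] r8c8 is the only open cell in row 8 admitting 9, so r8c8=9.
Step 13. [r9c9∈{4}] r9c9 is down to just 4 ⇒ r9c9=4.
Step 14. [r8c4∈{8}] r8c4's peers cover all but 8. So r8c4=8.
Step 15. [r7c4∈{4}] r7c4's peers cover all but 4 ⇒ r7c4=4.
Step 16. [r3c9∈{2}] only 2 remains possible at r3c9, so r3c9=2.
Step 17. [r5c6∈{2}] nothing but 2 survives at r5c6. So r5c6=2.
Step 18. [r1c7∈{7}] r1c7 has the single candidate 7. So r1c7=7.
Step 19. [r9c8∈{5}] only 5 remains possible at r9c8. So r9c8=5.
Step 20. [r8c5∈{5}] r8c5 is down to just 5 ⇒ r8c5=5.
Step 21. [r6c9∈{3}] r6c9's peers cover all but 3. So r6c9=3.
Step 22. [r8c2∈{2}] r8c2 has the single candidate 2, so r8c2=2.
Step 23. [r3c2∈{9}] r3c2 has the single candidate 9. So r3c2=9.
Step 24. [r2c5∈{3}] r2c5 is down to just 3. So r2c5=3.
Step 25. [r7c9∈{7}] nothing but 7 survives at r7c9 ⇒ r7c9=7.
Step 26. [r9c2∈{8}] r9c2 is down to just 8 ⇒ r9c2=8.
Step 27. [r3c3∈{3}] nothing but 3 survives at r3c3 ⇒ r3c3=3.
Step 28. [r1c2∈{4}] r1c2 has the single candidate 4. So r1c2=4.
Step 29. [r2c4∈{2}] r2c4 has the single candidate 2. So r2c4=2.
Step 30. [r5c3∈{7}] r5c3's peers cover all but 7, so r5c3=7.
Step 31. [r1c5∈{1}] r1c5's peers cover all but 1. So r1c5=1.
Step 32. [r8c3∈{6}] r8c3 has the single candidate 6. So r8c3=6.
Step 33. [r4c9∈{6}] only 6 remains possible at r4c9 ⇒ r4c9=6.
Step 34. [r5c5∈{4}] nothing but 4 survives at r5c5 ⇒ r5c5=4.
Step 35. [r5c7∈{5}] r5c7 has the single candidate 5. So r5c7=5.
Step 36. [r1c1∈{6}] r1c1's peers cover all but 6. So r1c1=6.
Step 37. [r5c9∈{9}] r5c9's peers cover all but 9. So r5c9=9.

Answer: 6 4 2 9 1 5 7 3 8 / 1 7 8 2 3 4 9 6 5 / 5 9 3 6 7 8 1 4 2 / 2 1 9 5 8 3 4 7 6 / 3 6 7 1 4 2 5 8 9 / 8 5 4 7 9 6 2 1 3 / 9 3 5 4 6 1 8 2 7 / 4 2 6 8 5 7 3 9 1 / 7 8 1 3 2 9 6 5 4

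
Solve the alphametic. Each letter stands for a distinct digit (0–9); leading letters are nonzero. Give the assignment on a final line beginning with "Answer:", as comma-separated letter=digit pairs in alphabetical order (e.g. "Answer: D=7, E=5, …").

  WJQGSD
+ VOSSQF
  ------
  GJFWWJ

Step 1. [col 1: D + F ≡ J (mod 10)] several values work for D in column 1 (D + F ≡ J (mod 10), carry-in 0); try D=4. So D=4.
Step 2. [col 1: D + F ≡ J (mod 10)] F=2 is one option consistent with column 1 (D + F ≡ J (mod 10), carry-in 0) — take it, so F=2.
Step 3. [col 1: D + F ≡ J (mod 10)] column 1 reads D+F+carry(0)=J with D=4, F=2; with digits 2,4 already taken and all letters distinct, the only value for J is 6. So J=6.
Step 4. [col 2: S + Q ≡ W (mod 10)] no forcing yet in column 2 (carry-in 0); S=3 is free and consistent — try it ⇒ S=3.
Step 5. [col 2: S + Q ≡ W (mod 10)] W=1 is one option consistent with column 2 (S + Q ≡ W (mod 10), carry-in 0) — take it. So W=1.
Step 6. [col 2: S + Q ≡ W (mod 10)] column 2: given S=3, W=1, carry-in 0, and digits 1,2,3,4,6 already taken and all letters distinct, S+Q≡W (mod 10) forces Q=8 ⇒ Q=8.
Step 7. [col 3: G + S ≡ W (mod 10)] column 3 reads G+S+carry(1)=W with S=3, W=1; with digits 1,2,3,4,6,8 already taken and all letters distinct, the only value for G is 7, so G=7.
Step 8. [col 5: J + O ≡ J (mod 10)] from column 5 (J=6, carry-in 1, digits 1,2,3,4,6,7,8 already taken and all letters distinct): O must equal 9 ⇒ O=9.
Step 9. [col 6: W + V ≡ G (mod 10)] in column 6 we have W+V≡G with carry-in 1; given W=1, G=7 and digits 1,2,3,4,6,7,8,9 already taken and all letters distinct, that pins V to 5 ⇒ V=5.

Answer: D=4, F=2, G=7, J=6, O=9, Q=8, S=3, V=5, W=1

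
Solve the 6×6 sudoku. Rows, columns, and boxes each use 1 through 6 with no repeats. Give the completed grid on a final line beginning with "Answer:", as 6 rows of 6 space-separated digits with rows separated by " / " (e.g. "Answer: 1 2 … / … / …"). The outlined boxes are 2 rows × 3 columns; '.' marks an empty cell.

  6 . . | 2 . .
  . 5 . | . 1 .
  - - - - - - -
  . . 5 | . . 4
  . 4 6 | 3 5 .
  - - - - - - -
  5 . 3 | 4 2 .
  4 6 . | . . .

Step 1. [r3c2∈{1,2,3}] in col 2, 2 fits only at r3c2. So r3c2=2.
Step 2. [r1c2∈{1,3}] col 2 places 3 nowhere but r1c2, so r1c2=3.
Step 3. [r2c6∈{3,6}] row 2 places 3 nowhere but r2c6 ⇒ r2c6=3.
Step 4. [r6c4∈{1,5}] r6c4 is the only open cell in col 4 admitting 5, so r6c4=5.
Step 5. [r6c6∈{1}] r6c6 is down to just 1. So r6c6=1.
Step 6. [r2c3∈{2,4}] row 2 places 4 nowhere but r2c3, so r2c3=4.
Step 7. [r3c4∈{1,6}] in col 4, 1 fits only at r3c4, so r3c4=1.
Step 8. [r3c5∈{6}] r3c5 is down to just 6. So r3c5=6.
Step 9. [r5c6∈{6}] r5c6 is down to just 6. So r5c6=6.
Step 10. [r6c3∈{2}] r6c3 has the single candidate 2, so r6c3=2.
Step 11. [r1c6∈{5}] r1c6's peers cover all but 5 ⇒ r1c6=5.
Step 12. [r2c1∈{2}] only 2 remains possible at r2c1. So r2c1=2.
Step 13. [r6c5∈{3}] nothing but 3 survives at r6c5 ⇒ r6c5=3.
Step 14. [r4c6∈{2}] r4c6 has the single candidate 2. So r4c6=2.
Step 15. [r1c5∈{4}] r1c5's peers cover all but 4 ⇒ r1c5=4.
Step 16. [r4c1∈{1}] only 1 remains possible at r4c1. So r4c1=1.
Step 17. [r5c2∈{1}] r5c2 has the single candidate 1 ⇒ r5c2=1.
Step 18. [r3c1∈{3}] r3c1's peers cover all but 3 ⇒ r3c1=3.
Step 19. [r1c3∈{1}] nothing but 1 survives at r1c3. So r1c3=1.
Step 20. [r2c4∈{6}] only 6 remains possible at r2c4 ⇒ r2c4=6.

Answer: 6 3 1 2 4 5 / 2 5 4 6 1 3 / 3 2 5 1 6 4 / 1 4 6 3 5 2 / 5 1 3 4 2 6 / 4 6 2 5 3 1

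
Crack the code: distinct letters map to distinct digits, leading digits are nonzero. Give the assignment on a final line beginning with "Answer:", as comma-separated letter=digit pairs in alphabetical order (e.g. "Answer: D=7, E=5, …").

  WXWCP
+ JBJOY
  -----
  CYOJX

Step 1. [col 1: P + Y ≡ X (mod 10)] no forcing yet in column 1 (carry-in 0); X=7 is free and consistent — try it, so X=7.
Step 2. [col 1: P + Y ≡ X (mod 10)] several values work for P in column 1 (P + Y ≡ X (mod 10), carry-in 0); try P=9. So P=9.
Step 3. [col 1: P + Y ≡ X (mod 10)] from column 1 (P=9, X=7, carry-in 0, digits 7,9 already taken and all letters distinct): Y must equal 8, so Y=8.
Step 4. [col 2: C + O ≡ J (mod 10)] several values work for J in column 2 (C + O ≡ J (mod 10), carry-in 1); try J=2. So J=2.
Step 5. [col 2: C + O ≡ J (mod 10)] column 2 (C + O ≡ J (mod 10), carry-in 1) doesn't pin C yet; pick C=5 and continue. So C=5.
Step 6. [col 2: C + O ≡ J (mod 10)] column 2 reads C+O+carry(1)=J with C=5, J=2; with digits 2,5,7,8,9 already taken and all letters distinct, the only value for O is 6. So O=6.
Step 7. [col 3: W + J ≡ O (mod 10)] from column 3 (J=2, O=6, carry-in 1, digits 2,5,6,7,8,9 already taken and all letters distinct): W must equal 3 ⇒ W=3.
Step 8. [col 4: X + B ≡ Y (mod 10)] column 4: given X=7, Y=8, carry-in 0, and digits 2,3,5,6,7,8,9 already taken and all letters distinct, X+B≡Y (mod 10) forces B=1 ⇒ B=1.

Answer: B=1, C=5, J=2, O=6, P=9, W=3, X=7, Y=8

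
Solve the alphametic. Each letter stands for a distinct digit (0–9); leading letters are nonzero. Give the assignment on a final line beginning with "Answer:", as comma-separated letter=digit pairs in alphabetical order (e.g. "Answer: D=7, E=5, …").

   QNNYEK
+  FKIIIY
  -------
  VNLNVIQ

Step 1. [col 1: K + Y ≡ Q (mod 10)] K=4 is one option consistent with column 1 (K + Y ≡ Q (mod 10), carry-in 0) — take it. So K=4.
Step 2. [col 1: K + Y ≡ Q (mod 10)] several values work for Y in column 1 (K + Y ≡ Q (mod 10), carry-in 0); try Y=2, so Y=2.
Step 3. [V] the sum has 7 digits but both addends have 6; that extra leading digit V is the final carry, namely 1, so V=1.
Step 4. [col 1: K + Y ≡ Q (mod 10)] column 1: given K=4, Y=2, carry-in 0, and digits 1,2,4 already taken and all letters distinct, K+Y≡Q (mod 10) forces Q=6. So Q=6.
Step 5. [col 2: E + I ≡ I (mod 10)] from column 2 (nothing yet, carry-in 0, digits 1,2,4,6 already taken and all letters distinct): E must equal 0 ⇒ E=0.
Step 6. [col 2: E + I ≡ I (mod 10)] column 2 (E + I ≡ I (mod 10), carry-in 0) doesn't pin I yet; pick I=9 and continue. So I=9.
Step 7. [col 4: N + I ≡ N (mod 10)] column 4 (N + I ≡ N (mod 10), carry-in 1) doesn't pin N yet; pick N=3 and continue. So N=3.
Step 8. [col 5: N + K ≡ L (mod 10)] column 5 reads N+K+carry(1)=L with N=3, K=4; with digits 0,1,2,3,4,6,9 already taken and all letters distinct, the only value for L is 8. So L=8.
Step 9. [col 6: Q + F ≡ N (mod 10)] from column 6 (Q=6, N=3, carry-in 0, digits 0,1,2,3,4,6,8,9 already taken and all letters distinct): F must equal 7. So F=7.

Answer: E=0, F=7, I=9, K=4, L=8, N=3, Q=6, V=1, Y=2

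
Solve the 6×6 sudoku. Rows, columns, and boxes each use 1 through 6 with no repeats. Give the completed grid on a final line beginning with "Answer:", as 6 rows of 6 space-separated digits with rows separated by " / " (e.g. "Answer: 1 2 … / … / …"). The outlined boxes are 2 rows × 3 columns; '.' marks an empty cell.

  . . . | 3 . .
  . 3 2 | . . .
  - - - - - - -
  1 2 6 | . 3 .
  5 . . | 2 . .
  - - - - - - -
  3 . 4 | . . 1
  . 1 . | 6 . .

Step 1. [r5c4∈{5}] r5c4 has the single candidate 5. So r5c4=5.
Step 2. [r1c2∈{4,5,6}] col 2 places 5 nowhere but r1c2 ⇒ r1c2=5.
Step 3. [r2c5∈{1,4,5,6}] col 5 places 5 nowhere but r2c5. So r2c5=5.
Step 4. [r3c4∈{4}] only 4 remains possible at r3c4, so r3c4=4.
Step 5. [r4c6∈{6}] nothing but 6 survives at r4c6. So r4c6=6.
Step 6. [r1c5∈{1,2,4,6}] col 5 places 6 nowhere but r1c5 ⇒ r1c5=6.
Step 7. [r2c6∈{4}] r2c6's peers cover all but 4. So r2c6=4.
Step 8. [r6c1∈{2}] r6c1 has the single candidate 2. So r6c1=2.
Step 9. [r6c6∈{3}] r6c6 is down to just 3, so r6c6=3.
Step 10. [r1c6∈{2}] r1c6's peers cover all but 2 ⇒ r1c6=2.
Step 11. [r2c4∈{1}] r2c4's peers cover all but 1 ⇒ r2c4=1.
Step 12. [r5c5∈{2}] r5c5's peers cover all but 2, so r5c5=2.
Step 13. [r6c3∈{5}] only 5 remains possible at r6c3 ⇒ r6c3=5.
Step 14. [r5c2∈{6}] r5c2's peers cover all but 6. So r5c2=6.
Step 15. [r4c3∈{3}] r4c3 has the single candidate 3, so r4c3=3.
Step 16. [r6c5∈{4}] r6c5 is down to just 4. So r6c5=4.
Step 17. [r4c5∈{1}] r4c5's peers cover all but 1. So r4c5=1.
Step 18. [r1c1∈{4}] r1c1 has the single candidate 4. So r1c1=4.
Step 19. [r1c3∈{1}] r1c3 has the single candidate 1 ⇒ r1c3=1.
Step 20. [r3c6∈{5}] nothing but 5 survives at r3c6 ⇒ r3c6=5.
Step 21. [r2c1∈{6}] r2c1 has the single candidate 6, so r2c1=6.
Step 22. [r4c2∈{4}] r4c2 is down to just 4, so r4c2=4.

Answer: 4 5 1 3 6 2 / 6 3 2 1 5 4 / 1 2 6 4 3 5 / 5 4 3 2 1 6 / 3 6 4 5 2 1 / 2 1 5 6 4 3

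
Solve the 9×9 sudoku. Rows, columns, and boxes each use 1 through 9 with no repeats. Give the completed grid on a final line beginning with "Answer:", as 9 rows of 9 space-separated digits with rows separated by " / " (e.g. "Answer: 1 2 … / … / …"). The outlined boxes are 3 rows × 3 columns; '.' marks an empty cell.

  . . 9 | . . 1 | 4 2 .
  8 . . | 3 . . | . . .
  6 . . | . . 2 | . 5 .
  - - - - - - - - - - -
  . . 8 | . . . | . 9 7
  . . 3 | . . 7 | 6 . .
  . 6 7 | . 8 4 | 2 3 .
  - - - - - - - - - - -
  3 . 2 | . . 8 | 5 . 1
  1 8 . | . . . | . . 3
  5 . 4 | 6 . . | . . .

Step 1. [r9c5∈{1,2,3,7,9}] row 9 places 1 nowhere but r9c5. So r9c5=1.
Step 2. [r2c2∈{1,2,4,5,7}] 2 has one home in row 2: r2c2 ⇒ r2c2=2.
Step 3. [r2c5∈{4,5,6,7,9}] row 2 places 4 nowhere but r2c5 ⇒ r2c5=4.
Step 4. [r5c9∈{4,5,8}] 4 has one home in col 9: r5c9 ⇒ r5c9=4.
Step 5. [r4c7∈{1}] only 1 remains possible at r4c7, so r4c7=1.
Step 6. [r4c5∈{2,3,5,6}] in col 5, 3 fits only at r4c5, so r4c5=3.
Step 7. [r7c8∈{4,6,7}] r7c8 is the only open cell in row 7 admitting 6. So r7c8=6.
Step 8. [r5c2∈{1,5,9}] box 4 places 1 nowhere but r5c2. So r5c2=1.
Step 9. [r1c1∈{7}] nothing but 7 survives at r1c1 ⇒ r1c1=7.
Step 10. [r4c2∈{4,5}] across box 4, 5 lands solely at r4c2 ⇒ r4c2=5.
Step 11. [r3c7∈{3,7,8,9}] col 7 places 3 nowhere but r3c7 ⇒ r3c7=3.
Step 12. [r4c4∈{2}] r4c4 has the single candidate 2, so r4c4=2.
Step 13. [r9c7∈{7,8,9}] col 7 places 8 nowhere but r9c7, so r9c7=8.
Step 14. [r9c8∈{7}] r9c8's peers cover all but 7, so r9c8=7.
Step 15. [r8c7∈{9}] nothing but 9 survives at r8c7. So r8c7=9.
Step 16. [r8c6∈{5}] r8c6 has the single candidate 5. So r8c6=5.
Step 17. [r1c5∈{5,6}] 6 has one home in col 5: r1c5, so r1c5=6.
Step 18. [r2c6∈{9}] nothing but 9 survives at r2c6, so r2c6=9.
Step 19. [r7c2∈{7,9}] r7c2 is the only open cell in col 2 admitting 7, so r7c2=7.
Step 20. [r5c5∈{5,9}] in col 5, 5 fits only at r5c5. So r5c5=5.
Step 21. [r5c4∈{9}] r5c4's peers cover all but 9 ⇒ r5c4=9.
Step 22. [r1c9∈{8}] nothing but 8 survives at r1c9 ⇒ r1c9=8.
Step 23. [r3c5∈{7}] r3c5's peers cover all but 7 ⇒ r3c5=7.
Step 24. [r2c3∈{1,5}] 5 has one home in row 2: r2c3, so r2c3=5.
Step 25. [r7c4∈{4}] only 4 remains possible at r7c4. So r7c4=4.
Step 26. [r3c9∈{9}] only 9 remains possible at r3c9 ⇒ r3c9=9.
Step 27. [r9c6∈{3}] nothing but 3 survives at r9c6, so r9c6=3.
Step 28. [r7c5∈{9}] r7c5's peers cover all but 9 ⇒ r7c5=9.
Step 29. [r3c4∈{8}] nothing but 8 survives at r3c4, so r3c4=8.
Step 30. [r6c1∈{9}] only 9 remains possible at r6c1. So r6c1=9.
Step 31. [r9c9∈{2}] nothing but 2 survives at r9c9 ⇒ r9c9=2.
Step 32. [r8c4∈{7}] r8c4's peers cover all but 7. So r8c4=7.
Step 33. [r2c9∈{6}] r2c9 has the single candidate 6, so r2c9=6.
Step 34. [r8c5∈{2}] only 2 remains possible at r8c5 ⇒ r8c5=2.
Step 35. [r5c1∈{2}] r5c1's peers cover all but 2, so r5c1=2.
Step 36. [r4c1∈{4}] r4c1 has the single candidate 4. So r4c1=4.
Step 37. [r3c2∈{4}] r3c2 is down to just 4 ⇒ r3c2=4.
Step 38. [r2c8∈{1}] only 1 remains possible at r2c8 ⇒ r2c8=1.
Step 39. [r5c8∈{8}] r5c8's peers cover all but 8 ⇒ r5c8=8.
Step 40. [r1c2∈{3}] only 3 remains possible at r1c2. So r1c2=3.
Step 41. [r9c2∈{9}] nothing but 9 survives at r9c2 ⇒ r9c2=9.
Step 42. [r1c4∈{5}] nothing but 5 survives at r1c4, so r1c4=5.
Step 43. [r6c4∈{1}] r6c4 has the single candidate 1. So r6c4=1.
Step 44. [r3c3∈{1}] r3c3 has the single candidate 1. So r3c3=1.
Step 45. [r8c8∈{4}] only 4 remains possible at r8c8. So r8c8=4.
Step 46. [r6c9∈{5}] nothing but 5 survives at r6c9. So r6c9=5.
Step 47. [r4c6∈{6}] nothing but 6 survives at r4c6 ⇒ r4c6=6.
Step 48. [r8c3∈{6}] nothing but 6 survives at r8c3, so r8c3=6.
Step 49. [r2c7∈{7}] r2c7 has the single candidate 7, so r2c7=7.

Answer: 7 3 9 5 6 1 4 2 8 / 8 2 5 3 4 9 7 1 6 / 6 4 1 8 7 2 3 5 9 / 4 5 8 2 3 6 1 9 7 / 2 1 3 9 5 7 6 8 4 / 9 6 7 1 8 4 2 3 5 / 3 7 2 4 9 8 5 6 1 / 1 8 6 7 2 5 9 4 3 / 5 9 4 6 1 3 8 7 2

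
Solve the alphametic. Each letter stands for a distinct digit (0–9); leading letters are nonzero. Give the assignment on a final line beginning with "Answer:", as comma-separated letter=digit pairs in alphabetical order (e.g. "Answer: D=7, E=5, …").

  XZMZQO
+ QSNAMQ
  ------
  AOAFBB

Step 1. [col 1: O + Q ≡ B (mod 10)] no forcing yet in column 1 (carry-in 0); Q=2 is free and consistent — try it ⇒ Q=2.
Step 2. [col 1: O + Q ≡ B (mod 10)] B=1 is one option consistent with column 1 (O + Q ≡ B (mod 10), carry-in 0) — take it. So B=1.
Step 3. [col 1: O + Q ≡ B (mod 10)] column 1 reads O+Q+carry(0)=B with Q=2, B=1; with digits 1,2 already taken and all letters distinct, the only value for O is 9, so O=9.
Step 4. [col 2: Q + M ≡ B (mod 10)] from column 2 (Q=2, B=1, carry-in 1, digits 1,2,9 already taken and all letters distinct): M must equal 8, so M=8.
Step 5. [col 3: Z + A ≡ F (mod 10)] no forcing yet in column 3 (carry-in 1); A=6 is free and consistent — try it ⇒ A=6.
Step 6. [col 3: Z + A ≡ F (mod 10)] several values work for F in column 3 (Z + A ≡ F (mod 10), carry-in 1); try F=0 ⇒ F=0.
Step 7. [col 3: Z + A ≡ F (mod 10)] from column 3 (A=6, F=0, carry-in 1, digits 0,1,2,6,8,9 already taken and all letters distinct): Z must equal 3, so Z=3.
Step 8. [col 4: M + N ≡ A (mod 10)] column 4: given M=8, A=6, carry-in 1, and digits 0,1,2,3,6,8,9 already taken and all letters distinct, M+N≡A (mod 10) forces N=7, so N=7.
Step 9. [col 5: Z + S ≡ O (mod 10)] column 5 reads Z+S+carry(1)=O with Z=3, O=9; with digits 0,1,2,3,6,7,8,9 already taken and all letters distinct, the only value for S is 5, so S=5.
Step 10. [col 6: X + Q ≡ A (mod 10)] from column 6 (Q=2, A=6, carry-in 0, digits 0,1,2,3,5,6,7,8,9 already taken and all letters distinct): X must equal 4 ⇒ X=4.

Answer: A=6, B=1, F=0, M=8, N=7, O=9, Q=2, S=5, X=4, Z=3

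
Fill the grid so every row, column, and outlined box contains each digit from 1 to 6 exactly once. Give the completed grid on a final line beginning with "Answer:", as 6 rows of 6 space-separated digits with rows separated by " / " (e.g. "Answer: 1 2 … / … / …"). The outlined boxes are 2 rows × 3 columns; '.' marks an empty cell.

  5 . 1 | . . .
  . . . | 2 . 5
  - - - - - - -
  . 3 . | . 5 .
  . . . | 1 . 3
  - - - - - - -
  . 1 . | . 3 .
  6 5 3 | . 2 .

Step 1. [r6c4∈{4}] r6c4 is down to just 4 ⇒ r6c4=4.
Step 2. [r3c4∈{6}] r3c4 has the single candidate 6. So r3c4=6.
Step 3. [r4c5∈{4}] only 4 remains possible at r4c5 ⇒ r4c5=4.
Step 4. [r4c1∈{2}] r4c1 has the single candidate 2, so r4c1=2.
Step 5. [r5c1∈{4}] r5c1 has the single candidate 4. So r5c1=4.
Step 6. [r4c2∈{6}] r4c2 is down to just 6 ⇒ r4c2=6.
Step 7. [r1c6∈{4,6}] 4 has one home in col 6: r1c6 ⇒ r1c6=4.
Step 8. [r2c3∈{4,6}] across col 3, 6 lands solely at r2c3. So r2c3=6.
Step 9. [r2c1∈{3}] r2c1 has the single candidate 3 ⇒ r2c1=3.
Step 10. [r1c5∈{6}] r1c5 has the single candidate 6, so r1c5=6.
Step 11. [r5c4∈{5}] r5c4 has the single candidate 5, so r5c4=5.
Step 12. [r3c1∈{1}] nothing but 1 survives at r3c1. So r3c1=1.
Step 13. [r1c2∈{2}] r1c2 is down to just 2 ⇒ r1c2=2.
Step 14. [r5c3∈{2}] only 2 remains possible at r5c3. So r5c3=2.
Step 15. [r1c4∈{3}] r1c4 is down to just 3. So r1c4=3.
Step 16. [r6c6∈{1}] r6c6 has the single candidate 1. So r6c6=1.
Step 17. [r3c3∈{4}] r3c3 has the single candidate 4. So r3c3=4.
Step 18. [r4c3∈{5}] only 5 remains possible at r4c3 ⇒ r4c3=5.
Step 19. [r2c2∈{4}] r2c2 is down to just 4, so r2c2=4.
Step 20. [r5c6∈{6}] only 6 remains possible at r5c6 ⇒ r5c6=6.
Step 21. [r2c5∈{1}] r2c5 is down to just 1, so r2c5=1.
Step 22. [r3c6∈{2}] only 2 remains possible at r3c6. So r3c6=2.

Answer: 5 2 1 3 6 4 / 3 4 6 2 1 5 / 1 3 4 6 5 2 / 2 6 5 1 4 3 / 4 1 2 5 3 6 / 6 5 3 4 2 1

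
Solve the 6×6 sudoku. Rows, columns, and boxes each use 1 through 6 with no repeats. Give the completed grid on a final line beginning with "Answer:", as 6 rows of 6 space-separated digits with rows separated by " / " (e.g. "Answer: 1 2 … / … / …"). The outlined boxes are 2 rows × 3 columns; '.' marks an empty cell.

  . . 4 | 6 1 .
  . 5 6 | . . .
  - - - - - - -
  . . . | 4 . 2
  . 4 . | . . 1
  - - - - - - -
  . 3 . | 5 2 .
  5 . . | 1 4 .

Step 1. [r2c5∈{3}] r2c5 is down to just 3, so r2c5=3.
Step 2. [r2c1∈{1,2}] row 2 places 1 nowhere but r2c1. So r2c1=1.
Step 3. [r1c1∈{2,3}] across row 1, 3 lands solely at r1c1, so r1c1=3.
Step 4. [r3c1∈{6}] r3c1 is down to just 6 ⇒ r3c1=6.
Step 5. [r3c3∈{1,3,5}] across row 3, 3 lands solely at r3c3. So r3c3=3.
Step 6. [r4c3∈{2,5}] col 3 places 5 nowhere but r4c3, so r4c3=5.
Step 7. [r6c2∈{2,6}] across col 2, 6 lands solely at r6c2 ⇒ r6c2=6.
Step 8. [r5c1∈{4}] only 4 remains possible at r5c1, so r5c1=4.
Step 9. [r5c3∈{1}] r5c3 is down to just 1. So r5c3=1.
Step 10. [r6c6∈{3}] r6c6 has the single candidate 3 ⇒ r6c6=3.
Step 11. [r3c2∈{1}] only 1 remains possible at r3c2, so r3c2=1.
Step 12. [r1c6∈{5}] r1c6 has the single candidate 5 ⇒ r1c6=5.
Step 13. [r5c6∈{6}] only 6 remains possible at r5c6, so r5c6=6.
Step 14. [r2c6∈{4}] only 4 remains possible at r2c6, so r2c6=4.
Step 15. [r2c4∈{2}] r2c4 is down to just 2. So r2c4=2.
Step 16. [r4c4∈{3}] r4c4 has the single candidate 3. So r4c4=3.
Step 17. [r1c2∈{2}] r1c2 has the single candidate 2. So r1c2=2.
Step 18. [r6c3∈{2}] nothing but 2 survives at r6c3, so r6c3=2.
Step 19. [r4c5∈{6}] nothing but 6 survives at r4c5. So r4c5=6.
Step 20. [r4c1∈{2}] r4c1's peers cover all but 2, so r4c1=2.
Step 21. [r3c5∈{5}] r3c5 has the single candidate 5 ⇒ r3c5=5.

Answer: 3 2 4 6 1 5 / 1 5 6 2 3 4 / 6 1 3 4 5 2 / 2 4 5 3 6 1 / 4 3 1 5 2 6 / 5 6 2 1 4 3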